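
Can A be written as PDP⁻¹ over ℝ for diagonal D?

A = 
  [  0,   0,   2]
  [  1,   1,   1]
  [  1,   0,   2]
Yes

Characteristic polynomial: det(λI - A) = λ³ - 3λ² + 2
Testing integer divisors of the constant term: p(1) = 0, so (λ - 1) is a factor:
p(λ) = (λ - 1)(λ² - 2λ - 2)
λ² - 2λ - 2 = 0  ⇒  λ = (2 ± √((-2)² - 4·(-2)))/2 = (2 ± √(12))/2
  = 1 + √3,  1 - √3
Eigenvalues: 1, 1 + √3, 1 - √3  (≈ 1, 2.732, -0.7321)
The two irrational eigenvalues are distinct (simple), so each has alg. mult. = geom. mult. = 1.
λ=1: alg. mult. = 1, geom. mult. = 3 - rank(A - (1)I) = 3 - 2 = 1
Sum of geometric multiplicities equals n, so A has n independent eigenvectors.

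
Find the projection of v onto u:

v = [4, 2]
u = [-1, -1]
v·u = (4)(-1) + (2)(-1) = -6
u·u = (-1)² + (-1)² = 2
proj_u(v) = (v·u / u·u) × u = (-6/2) × u = (-3) × u

proj_u(v) = [3, 3]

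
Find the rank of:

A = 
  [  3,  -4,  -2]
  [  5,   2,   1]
rank(A) = 2

Row reduce:
R2 → R2 - (5/3)·R1
REF = 
  [   3,   -4,   -2]
  [   0, 26/3, 13/3]
Pivot columns: 1, 2 → 2 pivots.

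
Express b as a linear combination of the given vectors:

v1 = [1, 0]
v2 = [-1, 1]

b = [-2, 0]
c1 = -2, c2 = 0

b = -2·v1 + 0·v2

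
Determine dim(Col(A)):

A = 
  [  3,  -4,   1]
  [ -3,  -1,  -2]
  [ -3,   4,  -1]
Row reduce:
R2 → R2 + (1)·R1
R3 → R3 + (1)·R1
REF = 
  [  3,  -4,   1]
  [  0,  -5,  -1]
  [  0,   0,   0]
Pivot columns: 1, 2 → 2 pivots.
dim(Col(A)) = number of pivot columns = 2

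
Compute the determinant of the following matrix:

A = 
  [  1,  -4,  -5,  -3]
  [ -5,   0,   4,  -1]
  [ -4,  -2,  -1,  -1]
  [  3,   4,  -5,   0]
-350

Cofactor expansion along row 1: det(A) = a₁₁M₁₁ - a₁₂M₁₂ + a₁₃M₁₃ - a₁₄M₁₄

M₁₁ = det[[0, 4, -1]; [-2, -1, -1]; [4, -5, 0]]
  = (0)·((-1)(0) - (-1)(-5)) - (4)·((-2)(0) - (-1)(4)) + (-1)·((-2)(-5) - (-1)(4))
  = (0)(-5) - (4)(4) + (-1)(14)
  = -30
M₁₂ = det[[-5, 4, -1]; [-4, -1, -1]; [3, -5, 0]]
  = (-5)·((-1)(0) - (-1)(-5)) - (4)·((-4)(0) - (-1)(3)) + (-1)·((-4)(-5) - (-1)(3))
  = (-5)(-5) - (4)(3) + (-1)(23)
  = -10
M₁₃ = det[[-5, 0, -1]; [-4, -2, -1]; [3, 4, 0]]
  = (-5)·((-2)(0) - (-1)(4)) - (0)·((-4)(0) - (-1)(3)) + (-1)·((-4)(4) - (-2)(3))
  = (-5)(4) - (0)(3) + (-1)(-10)
  = -10
M₁₄ = det[[-5, 0, 4]; [-4, -2, -1]; [3, 4, -5]]
  = (-5)·((-2)(-5) - (-1)(4)) - (0)·((-4)(-5) - (-1)(3)) + (4)·((-4)(4) - (-2)(3))
  = (-5)(14) - (0)(23) + (4)(-10)
  = -110

det(A) = (1)(-30) - (-4)(-10) + (-5)(-10) - (-3)(-110) = -350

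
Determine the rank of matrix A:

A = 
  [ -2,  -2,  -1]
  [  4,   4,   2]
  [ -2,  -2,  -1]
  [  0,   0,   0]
Row reduce:
R2 → R2 + (2)·R1
R3 → R3 - (1)·R1
REF = 
  [ -2,  -2,  -1]
  [  0,   0,   0]
  [  0,   0,   0]
  [  0,   0,   0]
Pivot columns: 1 → 1 pivot.

rank(A) = 1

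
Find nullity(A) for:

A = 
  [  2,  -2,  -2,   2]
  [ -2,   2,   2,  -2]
nullity(A) = 3

Row reduce:
R2 → R2 + (1)·R1
REF = 
  [  2,  -2,  -2,   2]
  [  0,   0,   0,   0]
Pivot columns: 1 → 1 pivot.
rank(A) = 1, so nullity(A) = 4 - 1 = 3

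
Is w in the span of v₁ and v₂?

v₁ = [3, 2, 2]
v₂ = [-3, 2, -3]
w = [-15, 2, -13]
Yes

Form the augmented matrix and row-reduce:
[v₁|v₂|w] = 
  [  3,  -3, -15]
  [  2,   2,   2]
  [  2,  -3, -13]
R2 → R2 - (2/3)·R1
R3 → R3 - (2/3)·R1
R3 → R3 + (1/4)·R2
REF = 
  [  3,  -3, -15]
  [  0,   4,  12]
  [  0,   0,   0]

No row of the form [0 0 | nonzero], so the system is consistent. Back-substitution gives c₁ = -2, c₂ = 3: w = (-2)·v₁ + (3)·v₂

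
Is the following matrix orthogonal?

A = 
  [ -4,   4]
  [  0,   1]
No

AᵀA = 
  [ 16, -16]
  [-16,  17]
≠ I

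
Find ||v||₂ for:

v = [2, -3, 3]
4.69

||v||₂ = √((2)² + (-3)² + (3)²) = √22 = 4.69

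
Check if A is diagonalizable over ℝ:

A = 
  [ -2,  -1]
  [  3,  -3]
No

tr(A) = -5, det(A) = 9
Characteristic polynomial: λ² - tr(A)λ + det(A) = λ² + 5λ + 9
λ² + 5λ + 9 = 0  ⇒  λ = (-5 ± √((5)² - 4·(9)))/2 = (-5 ± √(-11))/2
  = (-5 + i√11)/2,  (-5 - i√11)/2
Eigenvalues: (-5 + i√11)/2, (-5 - i√11)/2  (≈ -2.5 + 1.658i, -2.5 - 1.658i)
Has complex eigenvalues (not diagonalizable over ℝ).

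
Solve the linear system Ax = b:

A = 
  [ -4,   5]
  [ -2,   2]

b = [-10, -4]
x = [0, -2]

Row reduce the augmented matrix [A|b]:
R2 → R2 - (1/2)·R1
REF = 
  [  -4,    5,  -10]
  [   0, -1/2,    1]

Back-substitution:
x₂ = 1 / (-1/2) = -2
x₁ = (-10 - (5)(-2)) / (-4) = 0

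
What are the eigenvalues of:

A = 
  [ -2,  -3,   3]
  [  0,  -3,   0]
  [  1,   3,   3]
λ = -3, (1 + √37)/2, (1 - √37)/2  (≈ -3, 3.541, -2.541)

Characteristic polynomial: det(λI - A) = λ³ + 2λ² - 12λ - 27
Testing integer divisors of the constant term: p(-3) = 0, so (λ + 3) is a factor:
p(λ) = (λ + 3)(λ² - λ - 9)
λ² - λ - 9 = 0  ⇒  λ = (1 ± √((-1)² - 4·(-9)))/2 = (1 ± √(37))/2
  = (1 + √37)/2,  (1 - √37)/2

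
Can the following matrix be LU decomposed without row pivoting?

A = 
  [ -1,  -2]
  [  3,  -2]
Yes.
A[1,1] = -1 ≠ 0, so Gaussian elimination proceeds without a row swap: multiplier ℓ₂₁ = (3)/(-1) = -3, and U[2,2] = -2 - (-3)(-2) = -8.
L = 
  [  1,   0]
  [ -3,   1]
U = 
  [ -1,  -2]
  [  0,  -8]
Check row 2 of LU: [(-3)(-1), (-3)(-2) + (-8)] = [3, -2] = row 2 of A ✓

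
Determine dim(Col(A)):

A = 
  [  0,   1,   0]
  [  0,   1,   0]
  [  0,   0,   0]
Row reduce:
R2 → R2 - (1)·R1
REF = 
  [  0,   1,   0]
  [  0,   0,   0]
  [  0,   0,   0]
Pivot columns: 2 → 1 pivot.
dim(Col(A)) = number of pivot columns = 1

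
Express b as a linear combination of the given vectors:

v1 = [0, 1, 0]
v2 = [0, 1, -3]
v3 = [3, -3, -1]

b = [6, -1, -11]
c1 = 2, c2 = 3, c3 = 2

b = 2·v1 + 3·v2 + 2·v3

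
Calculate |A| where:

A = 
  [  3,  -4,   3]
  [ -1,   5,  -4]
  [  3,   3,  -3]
-3

Cofactor expansion along row 1:
det(A) = (3)·((5)(-3) - (-4)(3)) - (-4)·((-1)(-3) - (-4)(3)) + (3)·((-1)(3) - (5)(3))
  = (3)(-3) - (-4)(15) + (3)(-18)
  = -3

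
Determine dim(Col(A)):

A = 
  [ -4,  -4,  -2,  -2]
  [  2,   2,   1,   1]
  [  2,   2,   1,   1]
Row reduce:
R2 → R2 + (1/2)·R1
R3 → R3 + (1/2)·R1
REF = 
  [ -4,  -4,  -2,  -2]
  [  0,   0,   0,   0]
  [  0,   0,   0,   0]
Pivot columns: 1 → 1 pivot.
dim(Col(A)) = number of pivot columns = 1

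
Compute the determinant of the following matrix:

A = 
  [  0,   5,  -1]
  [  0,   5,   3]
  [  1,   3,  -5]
20

Cofactor expansion along row 1:
det(A) = (0)·((5)(-5) - (3)(3)) - (5)·((0)(-5) - (3)(1)) + (-1)·((0)(3) - (5)(1))
  = (0)(-34) - (5)(-3) + (-1)(-5)
  = 20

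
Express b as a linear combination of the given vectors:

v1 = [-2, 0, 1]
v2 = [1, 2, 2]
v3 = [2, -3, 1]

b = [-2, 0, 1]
c1 = 1, c2 = 0, c3 = 0

b = 1·v1 + 0·v2 + 0·v3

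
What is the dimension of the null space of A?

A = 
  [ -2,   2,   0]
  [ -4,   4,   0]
nullity(A) = 2

Row reduce:
R2 → R2 - (2)·R1
REF = 
  [ -2,   2,   0]
  [  0,   0,   0]
Pivot columns: 1 → 1 pivot.
rank(A) = 1, so nullity(A) = 3 - 1 = 2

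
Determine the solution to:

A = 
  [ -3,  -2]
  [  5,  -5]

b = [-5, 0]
x = [1, 1]

Row reduce the augmented matrix [A|b]:
R2 → R2 + (5/3)·R1
REF = 
  [   -3,    -2,    -5]
  [    0, -25/3, -25/3]

Back-substitution:
x₂ = (-25/3) / (-25/3) = 1
x₁ = (-5 - (-2)(1)) / (-3) = 1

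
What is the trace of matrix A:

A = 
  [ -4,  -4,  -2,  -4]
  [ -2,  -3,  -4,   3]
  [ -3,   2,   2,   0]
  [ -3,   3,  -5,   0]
-5

tr(A) = -4 + -3 + 2 + 0 = -5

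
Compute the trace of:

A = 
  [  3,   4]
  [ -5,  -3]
0

tr(A) = 3 + -3 = 0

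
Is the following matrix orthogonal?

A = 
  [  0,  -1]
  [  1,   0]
Yes

AᵀA = 
  [  1,   0]
  [  0,   1]
= I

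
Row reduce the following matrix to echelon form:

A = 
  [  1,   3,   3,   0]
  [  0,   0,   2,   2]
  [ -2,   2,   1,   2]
Row operations:
R3 → R3 + (2)·R1
Swap R2 ↔ R3

Resulting echelon form:
REF = 
  [  1,   3,   3,   0]
  [  0,   8,   7,   2]
  [  0,   0,   2,   2]

Rank = 3 (number of non-zero pivot rows).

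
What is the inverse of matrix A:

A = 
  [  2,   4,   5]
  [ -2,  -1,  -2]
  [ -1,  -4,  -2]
det(A) = (2)·((-1)(-2) - (-2)(-4)) - (4)·((-2)(-2) - (-2)(-1)) + (5)·((-2)(-4) - (-1)(-1))
  = (2)(-6) - (4)(2) + (5)(7)
  = 15
det(A) = 15 ≠ 0, so A is invertible.

Cofactors Cᵢⱼ = (-1)ⁱ⁺ʲ·Mᵢⱼ:
C = 
  [ -6,  -2,   7]
  [-12,   1,   4]
  [ -3,  -6,   6]

adj(A) = Cᵀ:
adj(A) = 
  [ -6, -12,  -3]
  [ -2,   1,  -6]
  [  7,   4,   6]

A⁻¹ = (1/15) · adj(A):
A⁻¹ = 
  [ -2/5,  -4/5,  -1/5]
  [-2/15,  1/15,  -2/5]
  [ 7/15,  4/15,   2/5]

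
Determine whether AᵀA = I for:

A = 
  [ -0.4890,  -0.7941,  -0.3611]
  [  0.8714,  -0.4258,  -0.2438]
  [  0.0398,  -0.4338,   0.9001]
Yes

AᵀA = 
  [  1,   0,   0]
  [  0,   1.0001,   0.0001]
  [  0,   0.0001,   1]
≈ I (equal to I up to the 4-dp rounding of the entries)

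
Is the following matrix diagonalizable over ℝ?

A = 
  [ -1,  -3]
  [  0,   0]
Yes

tr(A) = -1, det(A) = 0
Characteristic polynomial: λ² - tr(A)λ + det(A) = λ² + λ
λ² + λ = λ(λ + 1)
Eigenvalues: 0, -1
λ=-1: alg. mult. = 1, geom. mult. = 2 - rank(A - (-1)I) = 2 - 1 = 1
λ=0: alg. mult. = 1, geom. mult. = 2 - rank(A - (0)I) = 2 - 1 = 1
Sum of geometric multiplicities equals n, so A has n independent eigenvectors.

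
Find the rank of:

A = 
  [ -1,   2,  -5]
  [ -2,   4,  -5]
rank(A) = 2

Row reduce:
R2 → R2 - (2)·R1
REF = 
  [ -1,   2,  -5]
  [  0,   0,   5]
Pivot columns: 1, 3 → 2 pivots.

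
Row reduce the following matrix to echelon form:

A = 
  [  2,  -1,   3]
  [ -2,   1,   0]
Row operations:
R2 → R2 + (1)·R1

Resulting echelon form:
REF = 
  [  2,  -1,   3]
  [  0,   0,   3]

Rank = 2 (number of non-zero pivot rows).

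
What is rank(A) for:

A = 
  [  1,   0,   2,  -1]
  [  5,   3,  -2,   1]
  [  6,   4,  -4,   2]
rank(A) = 2

Row reduce:
R2 → R2 - (5)·R1
R3 → R3 - (6)·R1
R3 → R3 - (4/3)·R2
REF = 
  [  1,   0,   2,  -1]
  [  0,   3, -12,   6]
  [  0,   0,   0,   0]
Pivot columns: 1, 2 → 2 pivots.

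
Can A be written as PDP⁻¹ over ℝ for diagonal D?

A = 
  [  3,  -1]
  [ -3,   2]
Yes

tr(A) = 5, det(A) = 3
Characteristic polynomial: λ² - tr(A)λ + det(A) = λ² - 5λ + 3
λ² - 5λ + 3 = 0  ⇒  λ = (5 ± √((-5)² - 4·(3)))/2 = (5 ± √(13))/2
  = (5 + √13)/2,  (5 - √13)/2
Eigenvalues: (5 + √13)/2, (5 - √13)/2  (≈ 4.303, 0.6972)
The two irrational eigenvalues are distinct (simple), so each has alg. mult. = geom. mult. = 1.
Sum of geometric multiplicities equals n, so A has n independent eigenvectors.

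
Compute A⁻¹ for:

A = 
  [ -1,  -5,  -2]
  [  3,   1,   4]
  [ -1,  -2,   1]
det(A) = (-1)·((1)(1) - (4)(-2)) - (-5)·((3)(1) - (4)(-1)) + (-2)·((3)(-2) - (1)(-1))
  = (-1)(9) - (-5)(7) + (-2)(-5)
  = 36
det(A) = 36 ≠ 0, so A is invertible.

Cofactors Cᵢⱼ = (-1)ⁱ⁺ʲ·Mᵢⱼ:
C = 
  [  9,  -7,  -5]
  [  9,  -3,   3]
  [-18,  -2,  14]

adj(A) = Cᵀ:
adj(A) = 
  [  9,   9, -18]
  [ -7,  -3,  -2]
  [ -5,   3,  14]

A⁻¹ = (1/36) · adj(A):
A⁻¹ = 
  [  1/4,   1/4,  -1/2]
  [-7/36, -1/12, -1/18]
  [-5/36,  1/12,  7/18]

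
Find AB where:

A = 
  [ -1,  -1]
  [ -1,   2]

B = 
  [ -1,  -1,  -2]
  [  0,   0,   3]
AB = 
  [  1,   1,  -1]
  [  1,   1,   8]

A is 2×2 and B is 2×3, so AB is 2×3. Each entry is (row of A)·(column of B):
AB[1,1] = (-1)(-1) + (-1)(0) = 1
AB[1,2] = (-1)(-1) + (-1)(0) = 1
AB[1,3] = (-1)(-2) + (-1)(3) = -1
AB[2,1] = (-1)(-1) + (2)(0) = 1
AB[2,2] = (-1)(-1) + (2)(0) = 1
AB[2,3] = (-1)(-2) + (2)(3) = 8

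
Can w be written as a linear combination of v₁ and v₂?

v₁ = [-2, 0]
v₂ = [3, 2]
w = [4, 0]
Yes

Form the augmented matrix and row-reduce:
[v₁|v₂|w] = 
  [ -2,   3,   4]
  [  0,   2,   0]
(already in echelon form — no row operations needed)

No row of the form [0 0 | nonzero], so the system is consistent. Back-substitution gives c₁ = -2, c₂ = 0: w = (-2)·v₁ + (0)·v₂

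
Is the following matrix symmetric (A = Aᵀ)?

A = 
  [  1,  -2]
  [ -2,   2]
Yes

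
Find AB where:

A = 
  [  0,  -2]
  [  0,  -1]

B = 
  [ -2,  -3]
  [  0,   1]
AB = 
  [  0,  -2]
  [  0,  -1]

A is 2×2 and B is 2×2, so AB is 2×2. Each entry is (row of A)·(column of B):
AB[1,1] = (0)(-2) + (-2)(0) = 0
AB[1,2] = (0)(-3) + (-2)(1) = -2
AB[2,1] = (0)(-2) + (-1)(0) = 0
AB[2,2] = (0)(-3) + (-1)(1) = -1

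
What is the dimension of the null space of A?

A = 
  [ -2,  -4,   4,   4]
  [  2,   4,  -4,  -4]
nullity(A) = 3

Row reduce:
R2 → R2 + (1)·R1
REF = 
  [ -2,  -4,   4,   4]
  [  0,   0,   0,   0]
Pivot columns: 1 → 1 pivot.
rank(A) = 1, so nullity(A) = 4 - 1 = 3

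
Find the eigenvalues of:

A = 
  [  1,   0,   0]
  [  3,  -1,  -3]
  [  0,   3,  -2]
λ = 1, (-3 + i√35)/2, (-3 - i√35)/2  (≈ 1, -1.5 + 2.958i, -1.5 - 2.958i)

Characteristic polynomial: det(λI - A) = λ³ + 2λ² + 8λ - 11
Testing integer divisors of the constant term: p(1) = 0, so (λ - 1) is a factor:
p(λ) = (λ - 1)(λ² + 3λ + 11)
λ² + 3λ + 11 = 0  ⇒  λ = (-3 ± √((3)² - 4·(11)))/2 = (-3 ± √(-35))/2
  = (-3 + i√35)/2,  (-3 - i√35)/2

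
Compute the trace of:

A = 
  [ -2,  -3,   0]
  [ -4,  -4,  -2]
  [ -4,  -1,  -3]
-9

tr(A) = -2 + -4 + -3 = -9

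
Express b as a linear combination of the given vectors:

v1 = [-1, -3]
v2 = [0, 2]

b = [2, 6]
c1 = -2, c2 = 0

b = -2·v1 + 0·v2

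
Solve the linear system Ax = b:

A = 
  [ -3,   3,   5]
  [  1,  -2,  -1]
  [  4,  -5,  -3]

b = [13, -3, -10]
Row reduce the augmented matrix [A|b]:
R2 → R2 + (1/3)·R1
R3 → R3 + (4/3)·R1
R3 → R3 - (1)·R2
REF = 
  [ -3,   3,   5,  13]
  [  0,  -1, 2/3, 4/3]
  [  0,   0,   3,   6]

Back-substitution:
x₃ = 6 / 3 = 2
x₂ = (4/3 - (2/3)(2)) / (-1) = 0
x₁ = (13 - (3)(0) - (5)(2)) / (-3) = -1

x = [-1, 0, 2]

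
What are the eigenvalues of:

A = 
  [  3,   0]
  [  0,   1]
tr(A) = 4, det(A) = 3
Characteristic polynomial: λ² - tr(A)λ + det(A) = λ² - 4λ + 3
λ² - 4λ + 3 = (λ - 1)(λ - 3)

λ = 3, 1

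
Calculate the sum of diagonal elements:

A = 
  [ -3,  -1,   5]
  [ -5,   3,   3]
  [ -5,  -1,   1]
1

tr(A) = -3 + 3 + 1 = 1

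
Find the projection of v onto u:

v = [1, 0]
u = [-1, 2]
proj_u(v) = [1/5, -2/5]

v·u = (1)(-1) + (0)(2) = -1
u·u = (-1)² + (2)² = 5
proj_u(v) = (v·u / u·u) × u = (-1/5) × u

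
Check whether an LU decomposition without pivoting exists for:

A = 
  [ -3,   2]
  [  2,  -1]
Yes.
A[1,1] = -3 ≠ 0, so Gaussian elimination proceeds without a row swap: multiplier ℓ₂₁ = (2)/(-3) = -2/3, and U[2,2] = -1 - (-2/3)(2) = 1/3.
L = 
  [   1,    0]
  [-2/3,    1]
U = 
  [ -3,   2]
  [  0, 1/3]
Check row 2 of LU: [(-2/3)(-3), (-2/3)(2) + (1/3)] = [2, -1] = row 2 of A ✓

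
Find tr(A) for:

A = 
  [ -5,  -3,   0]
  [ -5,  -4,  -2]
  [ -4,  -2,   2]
-7

tr(A) = -5 + -4 + 2 = -7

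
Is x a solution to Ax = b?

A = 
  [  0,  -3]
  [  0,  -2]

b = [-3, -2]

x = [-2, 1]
Yes

Ax = [-3, -2] = b ✓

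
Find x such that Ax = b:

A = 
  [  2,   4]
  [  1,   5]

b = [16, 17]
Row reduce the augmented matrix [A|b]:
R2 → R2 - (1/2)·R1
REF = 
  [  2,   4,  16]
  [  0,   3,   9]

Back-substitution:
x₂ = 9 / 3 = 3
x₁ = (16 - (4)(3)) / 2 = 2

x = [2, 3]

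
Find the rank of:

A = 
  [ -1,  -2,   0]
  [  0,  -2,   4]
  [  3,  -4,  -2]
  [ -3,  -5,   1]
rank(A) = 3

Row reduce:
R3 → R3 + (3)·R1
R4 → R4 - (3)·R1
R3 → R3 - (5)·R2
R4 → R4 + (1/2)·R2
R4 → R4 + (3/22)·R3
REF = 
  [ -1,  -2,   0]
  [  0,  -2,   4]
  [  0,   0, -22]
  [  0,   0,   0]
Pivot columns: 1, 2, 3 → 3 pivots.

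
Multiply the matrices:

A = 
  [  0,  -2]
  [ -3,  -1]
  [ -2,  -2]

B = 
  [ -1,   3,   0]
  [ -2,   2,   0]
AB = 
  [  4,  -4,   0]
  [  5, -11,   0]
  [  6, -10,   0]

A is 3×2 and B is 2×3, so AB is 3×3. Each entry is (row of A)·(column of B):
AB[1,1] = (0)(-1) + (-2)(-2) = 4
AB[1,2] = (0)(3) + (-2)(2) = -4
AB[1,3] = (0)(0) + (-2)(0) = 0
AB[2,1] = (-3)(-1) + (-1)(-2) = 5
AB[2,2] = (-3)(3) + (-1)(2) = -11
AB[2,3] = (-3)(0) + (-1)(0) = 0
AB[3,1] = (-2)(-1) + (-2)(-2) = 6
AB[3,2] = (-2)(3) + (-2)(2) = -10
AB[3,3] = (-2)(0) + (-2)(0) = 0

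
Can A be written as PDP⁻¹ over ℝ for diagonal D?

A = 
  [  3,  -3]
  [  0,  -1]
Yes

tr(A) = 2, det(A) = -3
Characteristic polynomial: λ² - tr(A)λ + det(A) = λ² - 2λ - 3
λ² - 2λ - 3 = (λ + 1)(λ - 3)
Eigenvalues: 3, -1
λ=-1: alg. mult. = 1, geom. mult. = 2 - rank(A - (-1)I) = 2 - 1 = 1
λ=3: alg. mult. = 1, geom. mult. = 2 - rank(A - (3)I) = 2 - 1 = 1
Sum of geometric multiplicities equals n, so A has n independent eigenvectors.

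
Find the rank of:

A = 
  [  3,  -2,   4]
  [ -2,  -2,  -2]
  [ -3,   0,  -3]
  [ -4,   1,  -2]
rank(A) = 3

Row reduce:
R2 → R2 + (2/3)·R1
R3 → R3 + (1)·R1
R4 → R4 + (4/3)·R1
R3 → R3 - (3/5)·R2
R4 → R4 - (1/2)·R2
R4 → R4 - (5)·R3
REF = 
  [    3,    -2,     4]
  [    0, -10/3,   2/3]
  [    0,     0,   3/5]
  [    0,     0,     0]
Pivot columns: 1, 2, 3 → 3 pivots.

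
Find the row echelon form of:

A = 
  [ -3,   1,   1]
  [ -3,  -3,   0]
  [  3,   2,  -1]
Row operations:
R2 → R2 - (1)·R1
R3 → R3 + (1)·R1
R3 → R3 + (3/4)·R2

Resulting echelon form:
REF = 
  [  -3,    1,    1]
  [   0,   -4,   -1]
  [   0,    0, -3/4]

Rank = 3 (number of non-zero pivot rows).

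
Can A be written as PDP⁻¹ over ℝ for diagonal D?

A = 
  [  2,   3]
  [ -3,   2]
No

tr(A) = 4, det(A) = 13
Characteristic polynomial: λ² - tr(A)λ + det(A) = λ² - 4λ + 13
λ² - 4λ + 13 = 0  ⇒  λ = (4 ± √((-4)² - 4·(13)))/2 = (4 ± √(-36))/2
  = 2 + 3i,  2 - 3i
Eigenvalues: 2 + 3i, 2 - 3i  (≈ 2 + 3i, 2 - 3i)
Has complex eigenvalues (not diagonalizable over ℝ).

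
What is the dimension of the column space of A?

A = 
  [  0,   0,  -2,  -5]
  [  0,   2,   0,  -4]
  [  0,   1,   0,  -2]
Row reduce:
Swap R1 ↔ R2
R3 → R3 - (1/2)·R1
REF = 
  [  0,   2,   0,  -4]
  [  0,   0,  -2,  -5]
  [  0,   0,   0,   0]
Pivot columns: 2, 3 → 2 pivots.
dim(Col(A)) = number of pivot columns = 2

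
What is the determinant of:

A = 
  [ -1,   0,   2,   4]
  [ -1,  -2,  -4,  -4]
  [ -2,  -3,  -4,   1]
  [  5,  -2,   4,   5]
Cofactor expansion along row 1: det(A) = a₁₁M₁₁ - a₁₂M₁₂ + a₁₃M₁₃ - a₁₄M₁₄

M₁₁ = det[[-2, -4, -4]; [-3, -4, 1]; [-2, 4, 5]]
  = (-2)·((-4)(5) - (1)(4)) - (-4)·((-3)(5) - (1)(-2)) + (-4)·((-3)(4) - (-4)(-2))
  = (-2)(-24) - (-4)(-13) + (-4)(-20)
  = 76
M₁₂ = det[[-1, -4, -4]; [-2, -4, 1]; [5, 4, 5]]
  = (-1)·((-4)(5) - (1)(4)) - (-4)·((-2)(5) - (1)(5)) + (-4)·((-2)(4) - (-4)(5))
  = (-1)(-24) - (-4)(-15) + (-4)(12)
  = -84
M₁₃ = det[[-1, -2, -4]; [-2, -3, 1]; [5, -2, 5]]
  = (-1)·((-3)(5) - (1)(-2)) - (-2)·((-2)(5) - (1)(5)) + (-4)·((-2)(-2) - (-3)(5))
  = (-1)(-13) - (-2)(-15) + (-4)(19)
  = -93
M₁₄ = det[[-1, -2, -4]; [-2, -3, -4]; [5, -2, 4]]
  = (-1)·((-3)(4) - (-4)(-2)) - (-2)·((-2)(4) - (-4)(5)) + (-4)·((-2)(-2) - (-3)(5))
  = (-1)(-20) - (-2)(12) + (-4)(19)
  = -32

det(A) = (-1)(76) - (0)(-84) + (2)(-93) - (4)(-32) = -134

det(A) = -134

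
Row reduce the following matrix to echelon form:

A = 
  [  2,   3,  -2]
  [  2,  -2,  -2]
Row operations:
R2 → R2 - (1)·R1

Resulting echelon form:
REF = 
  [  2,   3,  -2]
  [  0,  -5,   0]

Rank = 2 (number of non-zero pivot rows).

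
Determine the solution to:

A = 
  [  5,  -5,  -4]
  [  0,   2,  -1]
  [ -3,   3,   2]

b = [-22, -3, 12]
x = [-2, 0, 3]

Row reduce the augmented matrix [A|b]:
R3 → R3 + (3/5)·R1
REF = 
  [   5,   -5,   -4,  -22]
  [   0,    2,   -1,   -3]
  [   0,    0, -2/5, -6/5]

Back-substitution:
x₃ = (-6/5) / (-2/5) = 3
x₂ = (-3 - (-1)(3)) / 2 = 0
x₁ = (-22 - (-5)(0) - (-4)(3)) / 5 = -2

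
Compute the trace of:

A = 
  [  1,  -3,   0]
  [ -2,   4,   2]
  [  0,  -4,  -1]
4

tr(A) = 1 + 4 + -1 = 4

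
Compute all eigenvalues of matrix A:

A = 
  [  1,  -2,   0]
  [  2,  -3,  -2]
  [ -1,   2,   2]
Characteristic polynomial: det(λI - A) = λ³ + λ - 2
Testing integer divisors of the constant term: p(1) = 0, so (λ - 1) is a factor:
p(λ) = (λ - 1)(λ² + λ + 2)
λ² + λ + 2 = 0  ⇒  λ = (-1 ± √((1)² - 4·(2)))/2 = (-1 ± √(-7))/2
  = (-1 + i√7)/2,  (-1 - i√7)/2

λ = 1, (-1 + i√7)/2, (-1 - i√7)/2  (≈ 1, -0.5 + 1.323i, -0.5 - 1.323i)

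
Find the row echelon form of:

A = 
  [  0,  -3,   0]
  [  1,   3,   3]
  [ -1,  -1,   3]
Row operations:
Swap R1 ↔ R2
R3 → R3 + (1)·R1
R3 → R3 + (2/3)·R2

Resulting echelon form:
REF = 
  [  1,   3,   3]
  [  0,  -3,   0]
  [  0,   0,   6]

Rank = 3 (number of non-zero pivot rows).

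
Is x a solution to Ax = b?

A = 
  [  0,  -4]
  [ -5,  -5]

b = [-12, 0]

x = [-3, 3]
Yes

Ax = [-12, 0] = b ✓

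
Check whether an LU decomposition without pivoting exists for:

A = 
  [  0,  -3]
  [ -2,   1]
No.
A[1,1] = 0 but A[2,1] = -2 ≠ 0. Any LU with L unit lower triangular has (LU)[1,1] = U[1,1] and (LU)[2,1] = L[2,1]·U[1,1]; matching A forces U[1,1] = 0, which then forces (LU)[2,1] = 0 ≠ -2. A row swap (pivoting) is required.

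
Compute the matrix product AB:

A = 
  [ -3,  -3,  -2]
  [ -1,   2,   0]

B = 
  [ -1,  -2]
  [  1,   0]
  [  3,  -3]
AB = 
  [ -6,  12]
  [  3,   2]

A is 2×3 and B is 3×2, so AB is 2×2. Each entry is (row of A)·(column of B):
AB[1,1] = (-3)(-1) + (-3)(1) + (-2)(3) = -6
AB[1,2] = (-3)(-2) + (-3)(0) + (-2)(-3) = 12
AB[2,1] = (-1)(-1) + (2)(1) + (0)(3) = 3
AB[2,2] = (-1)(-2) + (2)(0) + (0)(-3) = 2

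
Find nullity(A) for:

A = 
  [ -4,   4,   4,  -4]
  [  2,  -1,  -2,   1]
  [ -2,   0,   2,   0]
nullity(A) = 2

Row reduce:
R2 → R2 + (1/2)·R1
R3 → R3 - (1/2)·R1
R3 → R3 + (2)·R2
REF = 
  [ -4,   4,   4,  -4]
  [  0,   1,   0,  -1]
  [  0,   0,   0,   0]
Pivot columns: 1, 2 → 2 pivots.
rank(A) = 2, so nullity(A) = 4 - 2 = 2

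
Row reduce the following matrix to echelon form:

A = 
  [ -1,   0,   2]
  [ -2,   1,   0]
Row operations:
R2 → R2 - (2)·R1

Resulting echelon form:
REF = 
  [ -1,   0,   2]
  [  0,   1,  -4]

Rank = 2 (number of non-zero pivot rows).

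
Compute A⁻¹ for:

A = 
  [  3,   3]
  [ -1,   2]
det(A) = (3)(2) - (3)(-1) = 9
For a 2×2 matrix, A⁻¹ = (1/det(A)) · [[d, -b], [-c, a]]
    = (1/9) · [[2, -3], [1, 3]]

A⁻¹ = 
  [ 2/9, -1/3]
  [ 1/9,  1/3]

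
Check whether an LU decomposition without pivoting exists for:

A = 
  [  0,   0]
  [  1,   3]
No.
A[1,1] = 0 but A[2,1] = 1 ≠ 0. Any LU with L unit lower triangular has (LU)[1,1] = U[1,1] and (LU)[2,1] = L[2,1]·U[1,1]; matching A forces U[1,1] = 0, which then forces (LU)[2,1] = 0 ≠ 1. A row swap (pivoting) is required.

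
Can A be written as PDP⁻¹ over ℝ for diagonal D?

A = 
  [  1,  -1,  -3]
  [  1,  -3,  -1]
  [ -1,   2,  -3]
No

Characteristic polynomial: det(λI - A) = λ³ + 5λ² + 3λ - 10
By the rational root theorem any rational root is an integer dividing 10; none of those is a root, so p(λ) has no rational roots and hence (being an irreducible cubic) no repeated roots.
Discriminant of the cubic: Δ = -283
Δ < 0 ⇒ one real eigenvalue and a complex-conjugate pair: λ ≈ -3.03 + 0.4953i, -3.03 - 0.4953i, 1.061
Has complex eigenvalues (not diagonalizable over ℝ).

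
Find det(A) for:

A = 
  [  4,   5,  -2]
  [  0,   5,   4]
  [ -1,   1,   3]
14

Cofactor expansion along row 1:
det(A) = (4)·((5)(3) - (4)(1)) - (5)·((0)(3) - (4)(-1)) + (-2)·((0)(1) - (5)(-1))
  = (4)(11) - (5)(4) + (-2)(5)
  = 14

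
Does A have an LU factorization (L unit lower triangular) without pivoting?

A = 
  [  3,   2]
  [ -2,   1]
Yes.
A[1,1] = 3 ≠ 0, so Gaussian elimination proceeds without a row swap: multiplier ℓ₂₁ = (-2)/(3) = -2/3, and U[2,2] = 1 - (-2/3)(2) = 7/3.
L = 
  [   1,    0]
  [-2/3,    1]
U = 
  [  3,   2]
  [  0, 7/3]
Check row 2 of LU: [(-2/3)(3), (-2/3)(2) + (7/3)] = [-2, 1] = row 2 of A ✓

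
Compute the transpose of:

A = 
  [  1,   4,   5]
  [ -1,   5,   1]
Aᵀ = 
  [  1,  -1]
  [  4,   5]
  [  5,   1]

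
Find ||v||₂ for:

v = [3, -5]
5.831

||v||₂ = √((3)² + (-5)²) = √34 = 5.831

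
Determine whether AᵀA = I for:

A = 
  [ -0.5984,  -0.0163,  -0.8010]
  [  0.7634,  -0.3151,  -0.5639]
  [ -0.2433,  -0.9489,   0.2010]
Yes

AᵀA = 
  [  1.0001,   0.0001,  -0.0001]
  [  0.0001,   1,   0]
  [ -0.0001,   0,   1]
≈ I (equal to I up to the 4-dp rounding of the entries)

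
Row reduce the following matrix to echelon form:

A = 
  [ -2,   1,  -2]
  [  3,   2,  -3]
Row operations:
R2 → R2 + (3/2)·R1

Resulting echelon form:
REF = 
  [ -2,   1,  -2]
  [  0, 7/2,  -6]

Rank = 2 (number of non-zero pivot rows).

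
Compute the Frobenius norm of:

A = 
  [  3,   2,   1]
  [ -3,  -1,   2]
||A||_F = 5.292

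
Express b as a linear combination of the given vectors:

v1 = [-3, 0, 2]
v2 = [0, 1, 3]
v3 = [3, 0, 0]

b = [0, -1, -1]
c1 = 1, c2 = -1, c3 = 1

b = 1·v1 + -1·v2 + 1·v3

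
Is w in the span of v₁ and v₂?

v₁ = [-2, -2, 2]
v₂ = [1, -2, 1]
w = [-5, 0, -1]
No

Form the augmented matrix and row-reduce:
[v₁|v₂|w] = 
  [ -2,   1,  -5]
  [ -2,  -2,   0]
  [  2,   1,  -1]
R2 → R2 - (1)·R1
R3 → R3 + (1)·R1
R3 → R3 + (2/3)·R2
REF = 
  [  -2,    1,   -5]
  [   0,   -3,    5]
  [   0,    0, -8/3]

Row 3 reads [0 0 | -8/3], i.e. 0 = -8/3, so the system is inconsistent and w ∉ span{v₁, v₂}.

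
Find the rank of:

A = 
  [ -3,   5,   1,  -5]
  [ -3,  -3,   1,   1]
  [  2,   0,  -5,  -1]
Row reduce:
R2 → R2 - (1)·R1
R3 → R3 + (2/3)·R1
R3 → R3 + (5/12)·R2
REF = 
  [   -3,     5,     1,    -5]
  [    0,    -8,     0,     6]
  [    0,     0, -13/3, -11/6]
Pivot columns: 1, 2, 3 → 3 pivots.

rank(A) = 3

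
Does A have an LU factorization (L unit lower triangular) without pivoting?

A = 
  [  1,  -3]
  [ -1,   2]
Yes.
A[1,1] = 1 ≠ 0, so Gaussian elimination proceeds without a row swap: multiplier ℓ₂₁ = (-1)/(1) = -1, and U[2,2] = 2 - (-1)(-3) = -1.
L = 
  [  1,   0]
  [ -1,   1]
U = 
  [  1,  -3]
  [  0,  -1]
Check row 2 of LU: [(-1)(1), (-1)(-3) + (-1)] = [-1, 2] = row 2 of A ✓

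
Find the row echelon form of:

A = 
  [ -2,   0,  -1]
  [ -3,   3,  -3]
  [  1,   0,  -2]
Row operations:
R2 → R2 - (3/2)·R1
R3 → R3 + (1/2)·R1

Resulting echelon form:
REF = 
  [  -2,    0,   -1]
  [   0,    3, -3/2]
  [   0,    0, -5/2]

Rank = 3 (number of non-zero pivot rows).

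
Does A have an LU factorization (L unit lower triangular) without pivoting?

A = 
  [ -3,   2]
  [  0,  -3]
Yes.
A[1,1] = -3 ≠ 0, so Gaussian elimination proceeds without a row swap: multiplier ℓ₂₁ = (0)/(-3) = 0, and U[2,2] = -3 - (0)(2) = -3.
L = 
  [  1,   0]
  [  0,   1]
U = 
  [ -3,   2]
  [  0,  -3]
Check row 2 of LU: [(0)(-3), (0)(2) + (-3)] = [0, -3] = row 2 of A ✓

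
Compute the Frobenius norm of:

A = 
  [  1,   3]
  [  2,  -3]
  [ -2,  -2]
||A||_F = 5.568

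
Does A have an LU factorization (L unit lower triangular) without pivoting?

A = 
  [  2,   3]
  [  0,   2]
Yes.
A[1,1] = 2 ≠ 0, so Gaussian elimination proceeds without a row swap: multiplier ℓ₂₁ = (0)/(2) = 0, and U[2,2] = 2 - (0)(3) = 2.
L = 
  [  1,   0]
  [  0,   1]
U = 
  [  2,   3]
  [  0,   2]
Check row 2 of LU: [(0)(2), (0)(3) + 2] = [0, 2] = row 2 of A ✓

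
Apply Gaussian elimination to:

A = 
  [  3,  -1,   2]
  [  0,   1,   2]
Row operations:
No row operations needed (already in echelon form).

Resulting echelon form:
REF = 
  [  3,  -1,   2]
  [  0,   1,   2]

Rank = 2 (number of non-zero pivot rows).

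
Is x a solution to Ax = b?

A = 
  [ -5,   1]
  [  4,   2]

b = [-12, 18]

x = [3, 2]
No

Ax = [-13, 16] ≠ b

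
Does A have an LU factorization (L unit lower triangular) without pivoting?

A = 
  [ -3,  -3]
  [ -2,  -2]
Yes.
A[1,1] = -3 ≠ 0, so Gaussian elimination proceeds without a row swap: multiplier ℓ₂₁ = (-2)/(-3) = 2/3, and U[2,2] = -2 - (2/3)(-3) = 0.
L = 
  [  1,   0]
  [2/3,   1]
U = 
  [ -3,  -3]
  [  0,   0]
Check row 2 of LU: [(2/3)(-3), (2/3)(-3) + 0] = [-2, -2] = row 2 of A ✓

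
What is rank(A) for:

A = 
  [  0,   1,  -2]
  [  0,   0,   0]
rank(A) = 1

Row reduce:
(no row operations needed)
REF = 
  [  0,   1,  -2]
  [  0,   0,   0]
Pivot columns: 2 → 1 pivot.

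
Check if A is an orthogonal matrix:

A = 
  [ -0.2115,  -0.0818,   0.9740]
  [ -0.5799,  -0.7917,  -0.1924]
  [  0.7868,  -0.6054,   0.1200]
Yes

AᵀA = 
  [  1.0001,   0.0001,   0]
  [  0.0001,   1,   0]
  [  0,   0,   1.0001]
≈ I (equal to I up to the 4-dp rounding of the entries)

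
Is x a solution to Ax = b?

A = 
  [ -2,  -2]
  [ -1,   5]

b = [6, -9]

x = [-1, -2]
Yes

Ax = [6, -9] = b ✓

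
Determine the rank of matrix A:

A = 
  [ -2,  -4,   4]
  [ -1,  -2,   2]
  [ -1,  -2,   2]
Row reduce:
R2 → R2 - (1/2)·R1
R3 → R3 - (1/2)·R1
REF = 
  [ -2,  -4,   4]
  [  0,   0,   0]
  [  0,   0,   0]
Pivot columns: 1 → 1 pivot.

rank(A) = 1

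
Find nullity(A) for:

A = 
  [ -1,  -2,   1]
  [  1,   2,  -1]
nullity(A) = 2

Row reduce:
R2 → R2 + (1)·R1
REF = 
  [ -1,  -2,   1]
  [  0,   0,   0]
Pivot columns: 1 → 1 pivot.
rank(A) = 1, so nullity(A) = 3 - 1 = 2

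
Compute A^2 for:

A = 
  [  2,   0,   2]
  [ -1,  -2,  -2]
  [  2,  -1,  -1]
A² = A·A:
A²[1,1] = (2)(2) + (0)(-1) + (2)(2) = 8
A²[1,2] = (2)(0) + (0)(-2) + (2)(-1) = -2
A²[1,3] = (2)(2) + (0)(-2) + (2)(-1) = 2
A²[2,1] = (-1)(2) + (-2)(-1) + (-2)(2) = -4
A²[2,2] = (-1)(0) + (-2)(-2) + (-2)(-1) = 6
A²[2,3] = (-1)(2) + (-2)(-2) + (-2)(-1) = 4
A²[3,1] = (2)(2) + (-1)(-1) + (-1)(2) = 3
A²[3,2] = (2)(0) + (-1)(-2) + (-1)(-1) = 3
A²[3,3] = (2)(2) + (-1)(-2) + (-1)(-1) = 7
A² = 
  [  8,  -2,   2]
  [ -4,   6,   4]
  [  3,   3,   7]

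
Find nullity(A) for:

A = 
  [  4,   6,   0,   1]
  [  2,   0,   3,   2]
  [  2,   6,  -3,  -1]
nullity(A) = 2

Row reduce:
R2 → R2 - (1/2)·R1
R3 → R3 - (1/2)·R1
R3 → R3 + (1)·R2
REF = 
  [  4,   6,   0,   1]
  [  0,  -3,   3, 3/2]
  [  0,   0,   0,   0]
Pivot columns: 1, 2 → 2 pivots.
rank(A) = 2, so nullity(A) = 4 - 2 = 2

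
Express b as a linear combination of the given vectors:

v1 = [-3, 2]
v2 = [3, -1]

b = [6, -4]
c1 = -2, c2 = 0

b = -2·v1 + 0·v2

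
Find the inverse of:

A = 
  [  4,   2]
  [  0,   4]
det(A) = (4)(4) - (2)(0) = 16
For a 2×2 matrix, A⁻¹ = (1/det(A)) · [[d, -b], [-c, a]]
    = (1/16) · [[4, -2], [0, 4]]

A⁻¹ = 
  [ 1/4, -1/8]
  [   0,  1/4]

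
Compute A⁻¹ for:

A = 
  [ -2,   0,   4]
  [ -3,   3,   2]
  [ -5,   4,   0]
det(A) = (-2)·((3)(0) - (2)(4)) - (0)·((-3)(0) - (2)(-5)) + (4)·((-3)(4) - (3)(-5))
  = (-2)(-8) - (0)(10) + (4)(3)
  = 28
det(A) = 28 ≠ 0, so A is invertible.

Cofactors Cᵢⱼ = (-1)ⁱ⁺ʲ·Mᵢⱼ:
C = 
  [ -8, -10,   3]
  [ 16,  20,   8]
  [-12,  -8,  -6]

adj(A) = Cᵀ:
adj(A) = 
  [ -8,  16, -12]
  [-10,  20,  -8]
  [  3,   8,  -6]

A⁻¹ = (1/28) · adj(A):
A⁻¹ = 
  [ -2/7,   4/7,  -3/7]
  [-5/14,   5/7,  -2/7]
  [ 3/28,   2/7, -3/14]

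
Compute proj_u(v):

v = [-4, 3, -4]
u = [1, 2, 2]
proj_u(v) = [-2/3, -4/3, -4/3]

v·u = (-4)(1) + (3)(2) + (-4)(2) = -6
u·u = (1)² + (2)² + (2)² = 9
proj_u(v) = (v·u / u·u) × u = (-6/9) × u = (-2/3) × u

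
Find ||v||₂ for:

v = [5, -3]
5.831

||v||₂ = √((5)² + (-3)²) = √34 = 5.831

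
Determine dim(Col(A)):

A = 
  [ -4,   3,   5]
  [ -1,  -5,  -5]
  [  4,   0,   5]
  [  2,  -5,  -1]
Row reduce:
R2 → R2 - (1/4)·R1
R3 → R3 + (1)·R1
R4 → R4 + (1/2)·R1
R3 → R3 + (12/23)·R2
R4 → R4 - (14/23)·R2
R4 → R4 - (122/155)·R3
REF = 
  [    -4,      3,      5]
  [     0,  -23/4,  -25/4]
  [     0,      0, 155/23]
  [     0,      0,      0]
Pivot columns: 1, 2, 3 → 3 pivots.
dim(Col(A)) = number of pivot columns = 3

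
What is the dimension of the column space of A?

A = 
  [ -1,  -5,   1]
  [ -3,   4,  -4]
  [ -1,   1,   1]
Row reduce:
R2 → R2 - (3)·R1
R3 → R3 - (1)·R1
R3 → R3 - (6/19)·R2
REF = 
  [   -1,    -5,     1]
  [    0,    19,    -7]
  [    0,     0, 42/19]
Pivot columns: 1, 2, 3 → 3 pivots.
dim(Col(A)) = number of pivot columns = 3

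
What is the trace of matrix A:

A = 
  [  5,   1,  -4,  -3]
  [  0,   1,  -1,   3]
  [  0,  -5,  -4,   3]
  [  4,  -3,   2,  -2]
0

tr(A) = 5 + 1 + -4 + -2 = 0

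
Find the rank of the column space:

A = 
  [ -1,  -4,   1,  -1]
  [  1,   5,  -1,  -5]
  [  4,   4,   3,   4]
Row reduce:
R2 → R2 + (1)·R1
R3 → R3 + (4)·R1
R3 → R3 + (12)·R2
REF = 
  [ -1,  -4,   1,  -1]
  [  0,   1,   0,  -6]
  [  0,   0,   7, -72]
Pivot columns: 1, 2, 3 → 3 pivots.
dim(Col(A)) = number of pivot columns = 3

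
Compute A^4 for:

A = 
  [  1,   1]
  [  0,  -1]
A^4 = 
  [  1,   0]
  [  0,   1]

A² = A·A:
A²[1,1] = (1)(1) + (1)(0) = 1
A²[1,2] = (1)(1) + (1)(-1) = 0
A²[2,1] = (0)(1) + (-1)(0) = 0
A²[2,2] = (0)(1) + (-1)(-1) = 1
A² = 
  [  1,   0]
  [  0,   1]

A^3 = A^2·A:
A^3[1,1] = (1)(1) + (0)(0) = 1
A^3[1,2] = (1)(1) + (0)(-1) = 1
A^3[2,1] = (0)(1) + (1)(0) = 0
A^3[2,2] = (0)(1) + (1)(-1) = -1
A^3 = 
  [  1,   1]
  [  0,  -1]

A^4 = A^3·A:
A^4[1,1] = (1)(1) + (1)(0) = 1
A^4[1,2] = (1)(1) + (1)(-1) = 0
A^4[2,1] = (0)(1) + (-1)(0) = 0
A^4[2,2] = (0)(1) + (-1)(-1) = 1
A^4 = 
  [  1,   0]
  [  0,   1]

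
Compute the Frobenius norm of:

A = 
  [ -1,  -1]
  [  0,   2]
||A||_F = 2.449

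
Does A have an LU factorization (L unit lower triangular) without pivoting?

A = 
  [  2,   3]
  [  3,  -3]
Yes.
A[1,1] = 2 ≠ 0, so Gaussian elimination proceeds without a row swap: multiplier ℓ₂₁ = (3)/(2) = 3/2, and U[2,2] = -3 - (3/2)(3) = -15/2.
L = 
  [  1,   0]
  [3/2,   1]
U = 
  [    2,     3]
  [    0, -15/2]
Check row 2 of LU: [(3/2)(2), (3/2)(3) + (-15/2)] = [3, -3] = row 2 of A ✓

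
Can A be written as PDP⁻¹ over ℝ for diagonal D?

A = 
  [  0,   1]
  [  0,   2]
Yes

tr(A) = 2, det(A) = 0
Characteristic polynomial: λ² - tr(A)λ + det(A) = λ² - 2λ
λ² - 2λ = λ(λ - 2)
Eigenvalues: 2, 0
λ=0: alg. mult. = 1, geom. mult. = 2 - rank(A - (0)I) = 2 - 1 = 1
λ=2: alg. mult. = 1, geom. mult. = 2 - rank(A - (2)I) = 2 - 1 = 1
Sum of geometric multiplicities equals n, so A has n independent eigenvectors.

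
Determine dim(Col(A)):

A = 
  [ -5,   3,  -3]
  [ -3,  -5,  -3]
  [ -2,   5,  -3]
Row reduce:
R2 → R2 - (3/5)·R1
R3 → R3 - (2/5)·R1
R3 → R3 + (19/34)·R2
REF = 
  [    -5,      3,     -3]
  [     0,  -34/5,   -6/5]
  [     0,      0, -42/17]
Pivot columns: 1, 2, 3 → 3 pivots.
dim(Col(A)) = number of pivot columns = 3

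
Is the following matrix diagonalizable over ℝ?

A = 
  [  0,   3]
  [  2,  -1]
Yes

tr(A) = -1, det(A) = -6
Characteristic polynomial: λ² - tr(A)λ + det(A) = λ² + λ - 6
λ² + λ - 6 = (λ + 3)(λ - 2)
Eigenvalues: 2, -3
λ=-3: alg. mult. = 1, geom. mult. = 2 - rank(A - (-3)I) = 2 - 1 = 1
λ=2: alg. mult. = 1, geom. mult. = 2 - rank(A - (2)I) = 2 - 1 = 1
Sum of geometric multiplicities equals n, so A has n independent eigenvectors.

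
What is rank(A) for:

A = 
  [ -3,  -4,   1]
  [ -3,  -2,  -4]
Row reduce:
R2 → R2 - (1)·R1
REF = 
  [ -3,  -4,   1]
  [  0,   2,  -5]
Pivot columns: 1, 2 → 2 pivots.

rank(A) = 2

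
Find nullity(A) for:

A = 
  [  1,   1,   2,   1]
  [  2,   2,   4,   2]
nullity(A) = 3

Row reduce:
R2 → R2 - (2)·R1
REF = 
  [  1,   1,   2,   1]
  [  0,   0,   0,   0]
Pivot columns: 1 → 1 pivot.
rank(A) = 1, so nullity(A) = 4 - 1 = 3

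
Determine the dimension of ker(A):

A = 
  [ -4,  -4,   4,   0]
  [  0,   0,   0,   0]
nullity(A) = 3

Row reduce:
(no row operations needed)
REF = 
  [ -4,  -4,   4,   0]
  [  0,   0,   0,   0]
Pivot columns: 1 → 1 pivot.
rank(A) = 1, so nullity(A) = 4 - 1 = 3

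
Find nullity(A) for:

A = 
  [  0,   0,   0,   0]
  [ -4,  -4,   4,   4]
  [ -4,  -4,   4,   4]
nullity(A) = 3

Row reduce:
Swap R1 ↔ R2
R3 → R3 - (1)·R1
REF = 
  [ -4,  -4,   4,   4]
  [  0,   0,   0,   0]
  [  0,   0,   0,   0]
Pivot columns: 1 → 1 pivot.
rank(A) = 1, so nullity(A) = 4 - 1 = 3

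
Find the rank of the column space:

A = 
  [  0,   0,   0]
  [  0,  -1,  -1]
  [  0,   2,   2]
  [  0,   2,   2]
dim(Col(A)) = 1

Row reduce:
Swap R1 ↔ R2
R3 → R3 + (2)·R1
R4 → R4 + (2)·R1
REF = 
  [  0,  -1,  -1]
  [  0,   0,   0]
  [  0,   0,   0]
  [  0,   0,   0]
Pivot columns: 2 → 1 pivot.
dim(Col(A)) = number of pivot columns = 1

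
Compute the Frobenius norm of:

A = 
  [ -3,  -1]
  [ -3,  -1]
||A||_F = 4.472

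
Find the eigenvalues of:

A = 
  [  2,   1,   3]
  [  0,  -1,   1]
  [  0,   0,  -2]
Characteristic polynomial: det(λI - A) = λ³ + λ² - 4λ - 4
Testing integer divisors of the constant term: p(-1) = 0, so (λ + 1) is a factor:
p(λ) = (λ + 1)(λ² - 4)
λ² - 4 = (λ + 2)(λ - 2)

λ = -1, 2, -2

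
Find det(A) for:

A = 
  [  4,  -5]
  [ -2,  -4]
For a 2×2 matrix, det = ad - bc = (4)(-4) - (-5)(-2) = -26

det(A) = -26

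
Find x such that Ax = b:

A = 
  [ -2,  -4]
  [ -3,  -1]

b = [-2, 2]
Row reduce the augmented matrix [A|b]:
R2 → R2 - (3/2)·R1
REF = 
  [ -2,  -4,  -2]
  [  0,   5,   5]

Back-substitution:
x₂ = 5 / 5 = 1
x₁ = (-2 - (-4)(1)) / (-2) = -1

x = [-1, 1]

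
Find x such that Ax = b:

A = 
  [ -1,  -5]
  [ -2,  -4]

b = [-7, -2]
x = [-3, 2]

Row reduce the augmented matrix [A|b]:
R2 → R2 - (2)·R1
REF = 
  [ -1,  -5,  -7]
  [  0,   6,  12]

Back-substitution:
x₂ = 12 / 6 = 2
x₁ = (-7 - (-5)(2)) / (-1) = -3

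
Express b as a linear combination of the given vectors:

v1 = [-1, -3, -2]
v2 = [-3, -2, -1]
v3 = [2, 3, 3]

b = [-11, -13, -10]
c1 = 1, c2 = 2, c3 = -2

b = 1·v1 + 2·v2 + -2·v3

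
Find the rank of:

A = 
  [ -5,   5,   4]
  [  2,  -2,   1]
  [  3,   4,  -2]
Row reduce:
R2 → R2 + (2/5)·R1
R3 → R3 + (3/5)·R1
Swap R2 ↔ R3
REF = 
  [  -5,    5,    4]
  [   0,    7,  2/5]
  [   0,    0, 13/5]
Pivot columns: 1, 2, 3 → 3 pivots.

rank(A) = 3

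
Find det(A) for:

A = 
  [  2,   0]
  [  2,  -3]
For a 2×2 matrix, det = ad - bc = (2)(-3) - (0)(2) = -6

det(A) = -6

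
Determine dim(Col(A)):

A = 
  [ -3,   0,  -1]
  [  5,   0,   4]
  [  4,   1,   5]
dim(Col(A)) = 3

Row reduce:
R2 → R2 + (5/3)·R1
R3 → R3 + (4/3)·R1
Swap R2 ↔ R3
REF = 
  [  -3,    0,   -1]
  [   0,    1, 11/3]
  [   0,    0,  7/3]
Pivot columns: 1, 2, 3 → 3 pivots.
dim(Col(A)) = number of pivot columns = 3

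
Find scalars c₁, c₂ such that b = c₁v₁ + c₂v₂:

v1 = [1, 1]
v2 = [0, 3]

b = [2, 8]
c1 = 2, c2 = 2

b = 2·v1 + 2·v2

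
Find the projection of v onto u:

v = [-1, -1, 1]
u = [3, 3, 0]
v·u = (-1)(3) + (-1)(3) + (1)(0) = -6
u·u = (3)² + (3)² + (0)² = 18
proj_u(v) = (v·u / u·u) × u = (-6/18) × u = (-1/3) × u

proj_u(v) = [-1, -1, 0]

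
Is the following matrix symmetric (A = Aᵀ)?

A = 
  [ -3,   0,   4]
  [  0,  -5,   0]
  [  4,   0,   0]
Yes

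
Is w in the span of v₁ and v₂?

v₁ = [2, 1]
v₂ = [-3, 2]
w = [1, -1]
Yes

Form the augmented matrix and row-reduce:
[v₁|v₂|w] = 
  [  2,  -3,   1]
  [  1,   2,  -1]
R2 → R2 - (1/2)·R1
REF = 
  [   2,   -3,    1]
  [   0,  7/2, -3/2]

No row of the form [0 0 | nonzero], so the system is consistent. Back-substitution gives c₁ = -1/7, c₂ = -3/7: w = (-1/7)·v₁ + (-3/7)·v₂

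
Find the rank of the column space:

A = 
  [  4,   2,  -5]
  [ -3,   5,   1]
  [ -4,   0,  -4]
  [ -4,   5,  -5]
Row reduce:
R2 → R2 + (3/4)·R1
R3 → R3 + (1)·R1
R4 → R4 + (1)·R1
R3 → R3 - (4/13)·R2
R4 → R4 - (14/13)·R2
R4 → R4 - (183/212)·R3
REF = 
  [      4,       2,      -5]
  [      0,    13/2,   -11/4]
  [      0,       0, -106/13]
  [      0,       0,       0]
Pivot columns: 1, 2, 3 → 3 pivots.
dim(Col(A)) = number of pivot columns = 3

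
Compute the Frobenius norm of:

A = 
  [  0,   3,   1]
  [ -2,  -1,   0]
||A||_F = 3.873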